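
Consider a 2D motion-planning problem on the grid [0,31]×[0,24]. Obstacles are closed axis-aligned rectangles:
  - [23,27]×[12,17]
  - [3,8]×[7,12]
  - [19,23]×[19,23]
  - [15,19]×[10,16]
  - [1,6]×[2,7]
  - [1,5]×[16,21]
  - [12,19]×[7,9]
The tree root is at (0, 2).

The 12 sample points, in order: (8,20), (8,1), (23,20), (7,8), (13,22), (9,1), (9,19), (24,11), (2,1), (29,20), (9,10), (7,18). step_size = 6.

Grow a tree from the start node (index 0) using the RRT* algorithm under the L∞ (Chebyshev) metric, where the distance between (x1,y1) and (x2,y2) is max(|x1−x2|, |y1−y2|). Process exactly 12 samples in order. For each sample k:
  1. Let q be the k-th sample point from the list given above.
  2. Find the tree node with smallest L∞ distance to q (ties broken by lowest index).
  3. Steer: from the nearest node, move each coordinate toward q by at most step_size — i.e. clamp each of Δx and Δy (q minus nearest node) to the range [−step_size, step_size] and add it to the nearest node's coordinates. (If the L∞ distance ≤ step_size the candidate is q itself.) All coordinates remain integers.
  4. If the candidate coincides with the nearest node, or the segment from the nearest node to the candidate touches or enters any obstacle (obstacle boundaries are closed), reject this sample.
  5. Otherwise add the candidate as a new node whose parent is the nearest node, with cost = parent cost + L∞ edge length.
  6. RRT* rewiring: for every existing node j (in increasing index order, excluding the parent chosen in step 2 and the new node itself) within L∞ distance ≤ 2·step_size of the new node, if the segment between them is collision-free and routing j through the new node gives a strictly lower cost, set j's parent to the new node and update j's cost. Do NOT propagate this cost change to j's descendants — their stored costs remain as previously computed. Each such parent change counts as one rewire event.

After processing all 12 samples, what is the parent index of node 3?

1. q=(8,20) nearest=0 d=18 new=(6,8) → blocked by [3,8]×[7,12], reject
2. q=(8,1) nearest=0 d=8 new=(6,1) → add node 1 parent=0 cost=6
3. q=(23,20) nearest=1 d=19 new=(12,7) → blocked by [12,19]×[7,9], reject
4. q=(7,8) nearest=0 d=7 new=(6,8) → blocked by [3,8]×[7,12], reject
5. q=(13,22) nearest=0 d=20 new=(6,8) → blocked by [3,8]×[7,12], reject
6. q=(9,1) nearest=1 d=3 new=(9,1) → add node 2 parent=1 cost=9
7. q=(9,19) nearest=0 d=17 new=(6,8) → blocked by [3,8]×[7,12], reject
8. q=(24,11) nearest=2 d=15 new=(15,7) → blocked by [12,19]×[7,9], reject
9. q=(2,1) nearest=0 d=2 new=(2,1) → add node 3 parent=0 cost=2
10. q=(29,20) nearest=2 d=20 new=(15,7) → blocked by [12,19]×[7,9], reject
11. q=(9,10) nearest=0 d=9 new=(6,8) → blocked by [3,8]×[7,12], reject
12. q=(7,18) nearest=0 d=16 new=(6,8) → blocked by [3,8]×[7,12], reject

Parent of node 3: 0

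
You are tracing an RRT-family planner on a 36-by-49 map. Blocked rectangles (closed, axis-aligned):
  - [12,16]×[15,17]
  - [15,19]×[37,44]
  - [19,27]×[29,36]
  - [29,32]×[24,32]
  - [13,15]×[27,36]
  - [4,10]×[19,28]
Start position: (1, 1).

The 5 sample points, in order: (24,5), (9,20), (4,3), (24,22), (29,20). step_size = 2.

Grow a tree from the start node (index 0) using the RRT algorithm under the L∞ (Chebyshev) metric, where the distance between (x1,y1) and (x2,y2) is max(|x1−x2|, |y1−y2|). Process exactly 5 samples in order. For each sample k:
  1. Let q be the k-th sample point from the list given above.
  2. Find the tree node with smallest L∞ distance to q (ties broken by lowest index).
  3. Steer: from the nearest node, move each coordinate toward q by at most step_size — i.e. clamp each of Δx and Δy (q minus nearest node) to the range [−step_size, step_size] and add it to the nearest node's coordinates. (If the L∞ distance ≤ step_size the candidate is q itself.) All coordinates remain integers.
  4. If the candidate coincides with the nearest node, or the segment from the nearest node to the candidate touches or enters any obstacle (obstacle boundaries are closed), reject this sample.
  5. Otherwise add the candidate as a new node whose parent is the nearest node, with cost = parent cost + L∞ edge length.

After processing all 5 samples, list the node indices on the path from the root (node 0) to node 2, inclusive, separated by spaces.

1. q=(24,5) nearest=0 d=23 new=(3,3) → add node 1 parent=0 cost=2
2. q=(9,20) nearest=1 d=17 new=(5,5) → add node 2 parent=1 cost=4
3. q=(4,3) nearest=1 d=1 new=(4,3) → add node 3 parent=1 cost=3
4. q=(24,22) nearest=2 d=19 new=(7,7) → add node 4 parent=2 cost=6
5. q=(29,20) nearest=4 d=22 new=(9,9) → add node 5 parent=4 cost=8

Path: 0 1 2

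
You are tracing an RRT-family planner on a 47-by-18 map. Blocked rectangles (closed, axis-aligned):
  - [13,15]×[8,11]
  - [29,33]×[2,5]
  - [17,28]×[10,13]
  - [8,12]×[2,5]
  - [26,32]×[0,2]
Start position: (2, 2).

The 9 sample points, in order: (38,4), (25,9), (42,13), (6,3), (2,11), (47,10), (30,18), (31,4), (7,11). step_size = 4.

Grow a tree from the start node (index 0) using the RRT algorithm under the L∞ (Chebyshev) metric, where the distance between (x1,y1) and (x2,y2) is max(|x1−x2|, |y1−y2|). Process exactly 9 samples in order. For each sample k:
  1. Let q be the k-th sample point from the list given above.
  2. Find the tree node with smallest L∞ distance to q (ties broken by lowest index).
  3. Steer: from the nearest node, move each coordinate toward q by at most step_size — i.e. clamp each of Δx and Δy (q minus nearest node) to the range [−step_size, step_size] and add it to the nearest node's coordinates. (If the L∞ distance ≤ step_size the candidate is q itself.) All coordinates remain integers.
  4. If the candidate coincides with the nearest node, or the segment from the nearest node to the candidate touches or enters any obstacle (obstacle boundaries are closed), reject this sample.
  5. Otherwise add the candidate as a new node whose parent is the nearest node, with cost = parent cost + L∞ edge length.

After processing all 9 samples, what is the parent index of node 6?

1. q=(38,4) nearest=0 d=36 new=(6,4) → add node 1 parent=0 cost=4
2. q=(25,9) nearest=1 d=19 new=(10,8) → add node 2 parent=1 cost=8
3. q=(42,13) nearest=2 d=32 new=(14,12) → blocked by [13,15]×[8,11], reject
4. q=(6,3) nearest=1 d=1 new=(6,3) → add node 3 parent=1 cost=5
5. q=(2,11) nearest=1 d=7 new=(2,8) → add node 4 parent=1 cost=8
6. q=(47,10) nearest=2 d=37 new=(14,10) → blocked by [13,15]×[8,11], reject
7. q=(30,18) nearest=2 d=20 new=(14,12) → blocked by [13,15]×[8,11], reject
8. q=(31,4) nearest=2 d=21 new=(14,4) → add node 5 parent=2 cost=12
9. q=(7,11) nearest=2 d=3 new=(7,11) → add node 6 parent=2 cost=11

Parent of node 6: 2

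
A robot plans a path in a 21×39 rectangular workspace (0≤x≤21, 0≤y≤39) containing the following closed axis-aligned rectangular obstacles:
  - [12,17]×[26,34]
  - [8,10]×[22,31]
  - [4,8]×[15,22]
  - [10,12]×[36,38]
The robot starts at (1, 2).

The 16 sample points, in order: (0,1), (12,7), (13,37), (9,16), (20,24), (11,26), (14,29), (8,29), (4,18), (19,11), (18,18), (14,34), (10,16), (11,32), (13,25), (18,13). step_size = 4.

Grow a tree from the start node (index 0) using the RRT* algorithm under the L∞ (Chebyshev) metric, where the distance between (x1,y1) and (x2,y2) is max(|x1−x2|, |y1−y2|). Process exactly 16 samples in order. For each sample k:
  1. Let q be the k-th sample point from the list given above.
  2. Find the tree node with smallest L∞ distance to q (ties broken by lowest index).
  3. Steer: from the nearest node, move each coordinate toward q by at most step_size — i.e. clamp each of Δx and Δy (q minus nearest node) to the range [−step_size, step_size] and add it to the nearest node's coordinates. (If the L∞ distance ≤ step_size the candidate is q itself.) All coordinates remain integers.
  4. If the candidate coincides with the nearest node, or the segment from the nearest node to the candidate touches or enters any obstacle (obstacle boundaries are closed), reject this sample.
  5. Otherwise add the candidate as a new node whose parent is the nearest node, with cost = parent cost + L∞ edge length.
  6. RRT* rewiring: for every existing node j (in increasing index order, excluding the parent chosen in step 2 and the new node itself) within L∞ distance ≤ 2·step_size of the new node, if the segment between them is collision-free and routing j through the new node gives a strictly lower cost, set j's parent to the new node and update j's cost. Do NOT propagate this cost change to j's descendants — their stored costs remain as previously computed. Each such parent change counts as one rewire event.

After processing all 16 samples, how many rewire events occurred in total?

Rewire events: 1

1. q=(0,1) nearest=0 d=1 new=(0,1) → add node 1 parent=0 cost=1
2. q=(12,7) nearest=0 d=11 new=(5,6) → add node 2 parent=0 cost=4
3. q=(13,37) nearest=2 d=31 new=(9,10) → add node 3 parent=2 cost=8
4. q=(9,16) nearest=3 d=6 new=(9,14) → add node 4 parent=3 cost=12
5. q=(20,24) nearest=4 d=11 new=(13,18) → add node 5 parent=4 cost=16
6. q=(11,26) nearest=5 d=8 new=(11,22) → add node 6 parent=5 cost=20
7. q=(14,29) nearest=6 d=7 new=(14,26) → blocked by [12,17]×[26,34], reject
8. q=(8,29) nearest=6 d=7 new=(8,26) → blocked by [8,10]×[22,31], reject
9. q=(4,18) nearest=4 d=5 new=(5,18) → blocked by [4,8]×[15,22], reject
10. q=(19,11) nearest=5 d=7 new=(17,14) → add node 7 parent=5 cost=20
11. q=(18,18) nearest=7 d=4 new=(18,18) → add node 8 parent=7 cost=24
12. q=(14,34) nearest=6 d=12 new=(14,26) → blocked by [12,17]×[26,34], reject
13. q=(10,16) nearest=4 d=2 new=(10,16) → add node 9 parent=4 cost=14; rewire 8→9 (22<24)
14. q=(11,32) nearest=6 d=10 new=(11,26) → add node 10 parent=6 cost=24
15. q=(13,25) nearest=10 d=2 new=(13,25) → add node 11 parent=10 cost=26
16. q=(18,13) nearest=7 d=1 new=(18,13) → add node 12 parent=7 cost=21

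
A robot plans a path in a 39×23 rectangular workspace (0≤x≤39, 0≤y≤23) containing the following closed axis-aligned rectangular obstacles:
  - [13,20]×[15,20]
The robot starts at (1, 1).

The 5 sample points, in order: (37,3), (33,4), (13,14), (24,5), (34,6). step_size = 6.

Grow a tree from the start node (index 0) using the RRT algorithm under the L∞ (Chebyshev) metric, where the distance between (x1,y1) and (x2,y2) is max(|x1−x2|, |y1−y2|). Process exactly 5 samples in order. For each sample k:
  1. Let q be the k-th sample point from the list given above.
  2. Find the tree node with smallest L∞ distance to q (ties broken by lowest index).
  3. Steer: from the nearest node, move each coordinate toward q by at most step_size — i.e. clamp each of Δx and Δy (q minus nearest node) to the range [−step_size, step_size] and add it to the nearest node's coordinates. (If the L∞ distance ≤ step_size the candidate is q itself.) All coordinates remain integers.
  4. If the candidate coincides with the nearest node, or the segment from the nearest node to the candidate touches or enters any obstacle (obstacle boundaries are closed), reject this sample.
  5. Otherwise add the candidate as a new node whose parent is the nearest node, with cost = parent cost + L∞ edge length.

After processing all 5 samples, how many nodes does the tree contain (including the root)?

1. q=(37,3) nearest=0 d=36 new=(7,3) → add node 1 parent=0 cost=6
2. q=(33,4) nearest=1 d=26 new=(13,4) → add node 2 parent=1 cost=12
3. q=(13,14) nearest=2 d=10 new=(13,10) → add node 3 parent=2 cost=18
4. q=(24,5) nearest=2 d=11 new=(19,5) → add node 4 parent=2 cost=18
5. q=(34,6) nearest=4 d=15 new=(25,6) → add node 5 parent=4 cost=24

Node count: 6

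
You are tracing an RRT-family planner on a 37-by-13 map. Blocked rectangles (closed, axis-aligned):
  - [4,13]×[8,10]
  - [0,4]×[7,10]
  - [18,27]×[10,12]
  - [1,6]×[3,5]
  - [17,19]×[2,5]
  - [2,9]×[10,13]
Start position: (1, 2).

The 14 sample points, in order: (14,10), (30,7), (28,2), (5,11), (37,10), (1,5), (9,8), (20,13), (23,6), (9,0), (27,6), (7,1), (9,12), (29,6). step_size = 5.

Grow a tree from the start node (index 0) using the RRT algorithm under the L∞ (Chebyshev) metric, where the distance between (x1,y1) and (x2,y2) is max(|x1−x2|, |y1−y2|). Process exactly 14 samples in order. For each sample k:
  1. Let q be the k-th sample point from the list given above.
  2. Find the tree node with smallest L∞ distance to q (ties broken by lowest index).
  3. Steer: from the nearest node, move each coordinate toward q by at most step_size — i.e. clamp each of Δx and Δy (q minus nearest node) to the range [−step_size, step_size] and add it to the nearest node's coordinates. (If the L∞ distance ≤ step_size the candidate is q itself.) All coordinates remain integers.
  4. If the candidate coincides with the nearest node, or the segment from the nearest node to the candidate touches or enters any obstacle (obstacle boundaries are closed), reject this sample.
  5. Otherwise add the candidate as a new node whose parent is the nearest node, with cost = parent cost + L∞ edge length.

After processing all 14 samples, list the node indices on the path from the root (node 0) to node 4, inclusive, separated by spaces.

Path: 0 1 4

1. q=(14,10) nearest=0 d=13 new=(6,7) → blocked by [1,6]×[3,5], reject
2. q=(30,7) nearest=0 d=29 new=(6,7) → blocked by [1,6]×[3,5], reject
3. q=(28,2) nearest=0 d=27 new=(6,2) → add node 1 parent=0 cost=5
4. q=(5,11) nearest=0 d=9 new=(5,7) → blocked by [1,6]×[3,5], reject
5. q=(37,10) nearest=1 d=31 new=(11,7) → add node 2 parent=1 cost=10
6. q=(1,5) nearest=0 d=3 new=(1,5) → blocked by [1,6]×[3,5], reject
7. q=(9,8) nearest=2 d=2 new=(9,8) → blocked by [4,13]×[8,10], reject
8. q=(20,13) nearest=2 d=9 new=(16,12) → blocked by [4,13]×[8,10], reject
9. q=(23,6) nearest=2 d=12 new=(16,6) → add node 3 parent=2 cost=15
10. q=(9,0) nearest=1 d=3 new=(9,0) → add node 4 parent=1 cost=8
11. q=(27,6) nearest=3 d=11 new=(21,6) → add node 5 parent=3 cost=20
12. q=(7,1) nearest=1 d=1 new=(7,1) → add node 6 parent=1 cost=6
13. q=(9,12) nearest=2 d=5 new=(9,12) → blocked by [4,13]×[8,10], reject
14. q=(29,6) nearest=5 d=8 new=(26,6) → add node 7 parent=5 cost=25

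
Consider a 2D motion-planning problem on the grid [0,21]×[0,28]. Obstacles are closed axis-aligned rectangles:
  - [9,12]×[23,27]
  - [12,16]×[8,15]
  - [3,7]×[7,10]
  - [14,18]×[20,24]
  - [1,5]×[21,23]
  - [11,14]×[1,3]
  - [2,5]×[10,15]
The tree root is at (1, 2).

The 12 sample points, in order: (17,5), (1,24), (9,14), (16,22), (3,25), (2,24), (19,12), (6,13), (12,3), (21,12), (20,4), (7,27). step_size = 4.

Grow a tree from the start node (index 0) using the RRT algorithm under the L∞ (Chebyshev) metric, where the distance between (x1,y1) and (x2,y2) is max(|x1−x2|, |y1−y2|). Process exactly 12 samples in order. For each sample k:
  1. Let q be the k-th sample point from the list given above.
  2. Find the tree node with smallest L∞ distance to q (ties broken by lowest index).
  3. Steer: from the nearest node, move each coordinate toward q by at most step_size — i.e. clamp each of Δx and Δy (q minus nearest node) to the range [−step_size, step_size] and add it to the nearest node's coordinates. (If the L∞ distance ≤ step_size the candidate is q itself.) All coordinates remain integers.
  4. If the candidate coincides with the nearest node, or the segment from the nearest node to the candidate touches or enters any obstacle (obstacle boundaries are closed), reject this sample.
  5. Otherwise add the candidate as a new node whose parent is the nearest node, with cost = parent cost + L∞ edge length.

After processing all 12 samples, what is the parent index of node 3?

Parent of node 3: 2

1. q=(17,5) nearest=0 d=16 new=(5,5) → add node 1 parent=0 cost=4
2. q=(1,24) nearest=1 d=19 new=(1,9) → blocked by [3,7]×[7,10], reject
3. q=(9,14) nearest=1 d=9 new=(9,9) → blocked by [3,7]×[7,10], reject
4. q=(16,22) nearest=1 d=17 new=(9,9) → blocked by [3,7]×[7,10], reject
5. q=(3,25) nearest=1 d=20 new=(3,9) → blocked by [3,7]×[7,10], reject
6. q=(2,24) nearest=1 d=19 new=(2,9) → blocked by [3,7]×[7,10], reject
7. q=(19,12) nearest=1 d=14 new=(9,9) → blocked by [3,7]×[7,10], reject
8. q=(6,13) nearest=1 d=8 new=(6,9) → blocked by [3,7]×[7,10], reject
9. q=(12,3) nearest=1 d=7 new=(9,3) → add node 2 parent=1 cost=8
10. q=(21,12) nearest=2 d=12 new=(13,7) → add node 3 parent=2 cost=12
11. q=(20,4) nearest=3 d=7 new=(17,4) → add node 4 parent=3 cost=16
12. q=(7,27) nearest=3 d=20 new=(9,11) → blocked by [12,16]×[8,15], reject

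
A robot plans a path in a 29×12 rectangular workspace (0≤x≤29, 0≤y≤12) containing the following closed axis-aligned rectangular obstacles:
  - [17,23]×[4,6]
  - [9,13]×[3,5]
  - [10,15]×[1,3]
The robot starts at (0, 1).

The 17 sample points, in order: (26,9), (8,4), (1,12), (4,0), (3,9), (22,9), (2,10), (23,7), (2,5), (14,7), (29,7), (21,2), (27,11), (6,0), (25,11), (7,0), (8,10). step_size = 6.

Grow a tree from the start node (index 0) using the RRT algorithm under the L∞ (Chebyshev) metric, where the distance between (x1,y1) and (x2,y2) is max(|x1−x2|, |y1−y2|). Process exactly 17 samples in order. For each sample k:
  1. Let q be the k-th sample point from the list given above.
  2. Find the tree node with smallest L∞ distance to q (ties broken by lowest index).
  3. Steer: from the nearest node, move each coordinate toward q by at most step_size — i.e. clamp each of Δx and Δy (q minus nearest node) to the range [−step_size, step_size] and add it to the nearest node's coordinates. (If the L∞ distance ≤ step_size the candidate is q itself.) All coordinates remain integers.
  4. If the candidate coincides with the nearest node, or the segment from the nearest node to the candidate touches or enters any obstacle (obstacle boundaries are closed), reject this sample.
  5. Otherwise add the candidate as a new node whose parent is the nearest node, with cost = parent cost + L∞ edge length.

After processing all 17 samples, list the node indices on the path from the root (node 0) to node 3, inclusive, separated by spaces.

Path: 0 1 3

1. q=(26,9) nearest=0 d=26 new=(6,7) → add node 1 parent=0 cost=6
2. q=(8,4) nearest=1 d=3 new=(8,4) → add node 2 parent=1 cost=9
3. q=(1,12) nearest=1 d=5 new=(1,12) → add node 3 parent=1 cost=11
4. q=(4,0) nearest=0 d=4 new=(4,0) → add node 4 parent=0 cost=4
5. q=(3,9) nearest=1 d=3 new=(3,9) → add node 5 parent=1 cost=9
6. q=(22,9) nearest=2 d=14 new=(14,9) → blocked by [9,13]×[3,5], reject
7. q=(2,10) nearest=5 d=1 new=(2,10) → add node 6 parent=5 cost=10
8. q=(23,7) nearest=2 d=15 new=(14,7) → blocked by [9,13]×[3,5], reject
9. q=(2,5) nearest=0 d=4 new=(2,5) → add node 7 parent=0 cost=4
10. q=(14,7) nearest=2 d=6 new=(14,7) → blocked by [9,13]×[3,5], reject
11. q=(29,7) nearest=2 d=21 new=(14,7) → blocked by [9,13]×[3,5], reject
12. q=(21,2) nearest=2 d=13 new=(14,2) → blocked by [9,13]×[3,5], reject
13. q=(27,11) nearest=2 d=19 new=(14,10) → blocked by [9,13]×[3,5], reject
14. q=(6,0) nearest=4 d=2 new=(6,0) → add node 8 parent=4 cost=6
15. q=(25,11) nearest=2 d=17 new=(14,10) → blocked by [9,13]×[3,5], reject
16. q=(7,0) nearest=8 d=1 new=(7,0) → add node 9 parent=8 cost=7
17. q=(8,10) nearest=1 d=3 new=(8,10) → add node 10 parent=1 cost=9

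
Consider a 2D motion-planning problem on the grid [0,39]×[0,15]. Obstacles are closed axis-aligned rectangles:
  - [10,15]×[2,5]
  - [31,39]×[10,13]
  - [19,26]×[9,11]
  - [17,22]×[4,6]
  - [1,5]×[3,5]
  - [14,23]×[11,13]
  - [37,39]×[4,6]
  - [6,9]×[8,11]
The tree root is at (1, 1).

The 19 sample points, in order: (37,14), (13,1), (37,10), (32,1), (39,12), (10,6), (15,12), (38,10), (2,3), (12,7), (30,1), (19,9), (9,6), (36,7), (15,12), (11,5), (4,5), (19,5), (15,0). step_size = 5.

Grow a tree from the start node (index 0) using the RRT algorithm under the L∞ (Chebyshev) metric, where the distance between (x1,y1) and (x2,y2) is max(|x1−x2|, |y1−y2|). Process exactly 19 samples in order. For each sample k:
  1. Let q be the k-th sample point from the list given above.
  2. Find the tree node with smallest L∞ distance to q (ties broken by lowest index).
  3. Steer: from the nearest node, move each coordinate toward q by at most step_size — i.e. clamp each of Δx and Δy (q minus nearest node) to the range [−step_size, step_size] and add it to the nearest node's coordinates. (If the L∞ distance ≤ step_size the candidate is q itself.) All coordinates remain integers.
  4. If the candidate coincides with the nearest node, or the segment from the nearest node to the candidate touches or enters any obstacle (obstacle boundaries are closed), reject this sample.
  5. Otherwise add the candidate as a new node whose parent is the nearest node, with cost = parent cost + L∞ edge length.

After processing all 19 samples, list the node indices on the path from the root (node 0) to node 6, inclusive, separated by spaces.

Path: 0 1 3 6

1. q=(37,14) nearest=0 d=36 new=(6,6) → blocked by [1,5]×[3,5], reject
2. q=(13,1) nearest=0 d=12 new=(6,1) → add node 1 parent=0 cost=5
3. q=(37,10) nearest=1 d=31 new=(11,6) → blocked by [10,15]×[2,5], reject
4. q=(32,1) nearest=1 d=26 new=(11,1) → add node 2 parent=1 cost=10
5. q=(39,12) nearest=2 d=28 new=(16,6) → blocked by [10,15]×[2,5], reject
6. q=(10,6) nearest=1 d=5 new=(10,6) → add node 3 parent=1 cost=10
7. q=(15,12) nearest=3 d=6 new=(15,11) → blocked by [14,23]×[11,13], reject
8. q=(38,10) nearest=2 d=27 new=(16,6) → blocked by [10,15]×[2,5], reject
9. q=(2,3) nearest=0 d=2 new=(2,3) → blocked by [1,5]×[3,5], reject
10. q=(12,7) nearest=3 d=2 new=(12,7) → add node 4 parent=3 cost=12
11. q=(30,1) nearest=4 d=18 new=(17,2) → blocked by [10,15]×[2,5], reject
12. q=(19,9) nearest=4 d=7 new=(17,9) → add node 5 parent=4 cost=17
13. q=(9,6) nearest=3 d=1 new=(9,6) → add node 6 parent=3 cost=11
14. q=(36,7) nearest=5 d=19 new=(22,7) → add node 7 parent=5 cost=22
15. q=(15,12) nearest=5 d=3 new=(15,12) → blocked by [14,23]×[11,13], reject
16. q=(11,5) nearest=3 d=1 new=(11,5) → blocked by [10,15]×[2,5], reject
17. q=(4,5) nearest=0 d=4 new=(4,5) → blocked by [1,5]×[3,5], reject
18. q=(19,5) nearest=7 d=3 new=(19,5) → blocked by [17,22]×[4,6], reject
19. q=(15,0) nearest=2 d=4 new=(15,0) → add node 8 parent=2 cost=14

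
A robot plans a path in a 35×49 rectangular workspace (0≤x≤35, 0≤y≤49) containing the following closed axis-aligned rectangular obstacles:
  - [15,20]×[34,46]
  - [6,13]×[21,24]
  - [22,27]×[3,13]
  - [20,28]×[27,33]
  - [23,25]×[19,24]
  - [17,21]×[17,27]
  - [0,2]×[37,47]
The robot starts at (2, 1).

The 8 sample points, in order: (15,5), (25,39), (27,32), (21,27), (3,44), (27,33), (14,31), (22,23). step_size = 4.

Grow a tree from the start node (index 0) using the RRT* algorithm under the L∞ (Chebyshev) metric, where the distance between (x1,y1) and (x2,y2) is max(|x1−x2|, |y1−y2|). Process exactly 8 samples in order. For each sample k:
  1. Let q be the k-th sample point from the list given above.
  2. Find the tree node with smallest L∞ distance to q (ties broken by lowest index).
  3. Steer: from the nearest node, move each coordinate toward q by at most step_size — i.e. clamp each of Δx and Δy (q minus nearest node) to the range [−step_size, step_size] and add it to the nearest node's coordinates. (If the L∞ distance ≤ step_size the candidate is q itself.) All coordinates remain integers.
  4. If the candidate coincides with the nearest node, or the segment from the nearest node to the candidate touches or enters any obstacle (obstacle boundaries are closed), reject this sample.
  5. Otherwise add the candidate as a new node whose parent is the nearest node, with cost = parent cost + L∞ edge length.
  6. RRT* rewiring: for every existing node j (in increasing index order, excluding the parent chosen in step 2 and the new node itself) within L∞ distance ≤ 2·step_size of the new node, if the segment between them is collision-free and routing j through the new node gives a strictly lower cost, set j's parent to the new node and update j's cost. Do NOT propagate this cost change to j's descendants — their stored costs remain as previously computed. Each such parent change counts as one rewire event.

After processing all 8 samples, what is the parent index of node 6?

Parent of node 6: 5

1. q=(15,5) nearest=0 d=13 new=(6,5) → add node 1 parent=0 cost=4
2. q=(25,39) nearest=1 d=34 new=(10,9) → add node 2 parent=1 cost=8
3. q=(27,32) nearest=2 d=23 new=(14,13) → add node 3 parent=2 cost=12
4. q=(21,27) nearest=3 d=14 new=(18,17) → blocked by [17,21]×[17,27], reject
5. q=(3,44) nearest=3 d=31 new=(10,17) → add node 4 parent=3 cost=16
6. q=(27,33) nearest=4 d=17 new=(14,21) → add node 5 parent=4 cost=20
7. q=(14,31) nearest=5 d=10 new=(14,25) → add node 6 parent=5 cost=24
8. q=(22,23) nearest=5 d=8 new=(18,23) → blocked by [17,21]×[17,27], reject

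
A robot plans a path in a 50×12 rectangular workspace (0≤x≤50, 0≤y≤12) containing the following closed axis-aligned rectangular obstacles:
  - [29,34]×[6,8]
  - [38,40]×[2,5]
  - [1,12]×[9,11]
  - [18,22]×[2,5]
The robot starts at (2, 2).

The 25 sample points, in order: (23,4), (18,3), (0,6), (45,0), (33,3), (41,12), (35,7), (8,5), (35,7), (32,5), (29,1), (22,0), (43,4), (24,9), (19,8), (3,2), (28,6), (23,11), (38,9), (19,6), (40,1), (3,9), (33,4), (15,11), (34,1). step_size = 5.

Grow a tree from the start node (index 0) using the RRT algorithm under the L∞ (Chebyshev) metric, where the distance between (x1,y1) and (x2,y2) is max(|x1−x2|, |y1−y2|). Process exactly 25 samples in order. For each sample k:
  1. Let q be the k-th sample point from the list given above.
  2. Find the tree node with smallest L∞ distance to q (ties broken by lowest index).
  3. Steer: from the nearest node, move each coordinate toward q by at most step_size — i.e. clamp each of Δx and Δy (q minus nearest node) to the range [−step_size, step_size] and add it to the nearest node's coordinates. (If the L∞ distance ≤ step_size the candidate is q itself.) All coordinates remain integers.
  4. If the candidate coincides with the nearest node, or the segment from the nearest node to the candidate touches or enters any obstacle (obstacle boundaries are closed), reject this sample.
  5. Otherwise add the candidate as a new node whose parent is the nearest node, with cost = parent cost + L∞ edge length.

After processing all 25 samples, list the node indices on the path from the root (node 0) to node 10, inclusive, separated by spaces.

Path: 0 1 2 4 6 8 9 10

1. q=(23,4) nearest=0 d=21 new=(7,4) → add node 1 parent=0 cost=5
2. q=(18,3) nearest=1 d=11 new=(12,3) → add node 2 parent=1 cost=10
3. q=(0,6) nearest=0 d=4 new=(0,6) → add node 3 parent=0 cost=4
4. q=(45,0) nearest=2 d=33 new=(17,0) → add node 4 parent=2 cost=15
5. q=(33,3) nearest=4 d=16 new=(22,3) → blocked by [18,22]×[2,5], reject
6. q=(41,12) nearest=4 d=24 new=(22,5) → blocked by [18,22]×[2,5], reject
7. q=(35,7) nearest=4 d=18 new=(22,5) → blocked by [18,22]×[2,5], reject
8. q=(8,5) nearest=1 d=1 new=(8,5) → add node 5 parent=1 cost=6
9. q=(35,7) nearest=4 d=18 new=(22,5) → blocked by [18,22]×[2,5], reject
10. q=(32,5) nearest=4 d=15 new=(22,5) → blocked by [18,22]×[2,5], reject
11. q=(29,1) nearest=4 d=12 new=(22,1) → add node 6 parent=4 cost=20
12. q=(22,0) nearest=6 d=1 new=(22,0) → add node 7 parent=6 cost=21
13. q=(43,4) nearest=6 d=21 new=(27,4) → add node 8 parent=6 cost=25
14. q=(24,9) nearest=8 d=5 new=(24,9) → add node 9 parent=8 cost=30
15. q=(19,8) nearest=9 d=5 new=(19,8) → add node 10 parent=9 cost=35
16. q=(3,2) nearest=0 d=1 new=(3,2) → add node 11 parent=0 cost=1
17. q=(28,6) nearest=8 d=2 new=(28,6) → add node 12 parent=8 cost=27
18. q=(23,11) nearest=9 d=2 new=(23,11) → add node 13 parent=9 cost=32
19. q=(38,9) nearest=12 d=10 new=(33,9) → blocked by [29,34]×[6,8], reject
20. q=(19,6) nearest=10 d=2 new=(19,6) → add node 14 parent=10 cost=37
21. q=(40,1) nearest=12 d=12 new=(33,1) → add node 15 parent=12 cost=32
22. q=(3,9) nearest=3 d=3 new=(3,9) → blocked by [1,12]×[9,11], reject
23. q=(33,4) nearest=15 d=3 new=(33,4) → add node 16 parent=15 cost=35
24. q=(15,11) nearest=10 d=4 new=(15,11) → add node 17 parent=10 cost=39
25. q=(34,1) nearest=15 d=1 new=(34,1) → add node 18 parent=15 cost=33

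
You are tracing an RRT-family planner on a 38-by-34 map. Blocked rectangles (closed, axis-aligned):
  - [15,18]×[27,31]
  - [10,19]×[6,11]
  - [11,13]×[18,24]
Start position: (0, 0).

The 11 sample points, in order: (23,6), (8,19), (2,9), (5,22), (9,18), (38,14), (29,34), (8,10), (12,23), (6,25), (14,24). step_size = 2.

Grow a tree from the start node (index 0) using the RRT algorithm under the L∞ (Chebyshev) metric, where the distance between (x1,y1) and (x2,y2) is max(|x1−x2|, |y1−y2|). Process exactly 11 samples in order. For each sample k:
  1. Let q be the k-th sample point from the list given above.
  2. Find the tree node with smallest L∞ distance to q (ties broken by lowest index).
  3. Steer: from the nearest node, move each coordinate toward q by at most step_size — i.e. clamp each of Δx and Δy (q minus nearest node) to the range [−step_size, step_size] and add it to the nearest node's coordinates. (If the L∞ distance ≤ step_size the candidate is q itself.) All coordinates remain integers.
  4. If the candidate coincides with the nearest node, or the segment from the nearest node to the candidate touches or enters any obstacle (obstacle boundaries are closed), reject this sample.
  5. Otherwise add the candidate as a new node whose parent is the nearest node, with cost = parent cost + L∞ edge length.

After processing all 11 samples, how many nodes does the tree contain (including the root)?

Node count: 11

1. q=(23,6) nearest=0 d=23 new=(2,2) → add node 1 parent=0 cost=2
2. q=(8,19) nearest=1 d=17 new=(4,4) → add node 2 parent=1 cost=4
3. q=(2,9) nearest=2 d=5 new=(2,6) → add node 3 parent=2 cost=6
4. q=(5,22) nearest=3 d=16 new=(4,8) → add node 4 parent=3 cost=8
5. q=(9,18) nearest=4 d=10 new=(6,10) → add node 5 parent=4 cost=10
6. q=(38,14) nearest=5 d=32 new=(8,12) → add node 6 parent=5 cost=12
7. q=(29,34) nearest=6 d=22 new=(10,14) → add node 7 parent=6 cost=14
8. q=(8,10) nearest=5 d=2 new=(8,10) → add node 8 parent=5 cost=12
9. q=(12,23) nearest=7 d=9 new=(12,16) → add node 9 parent=7 cost=16
10. q=(6,25) nearest=9 d=9 new=(10,18) → add node 10 parent=9 cost=18
11. q=(14,24) nearest=10 d=6 new=(12,20) → blocked by [11,13]×[18,24], reject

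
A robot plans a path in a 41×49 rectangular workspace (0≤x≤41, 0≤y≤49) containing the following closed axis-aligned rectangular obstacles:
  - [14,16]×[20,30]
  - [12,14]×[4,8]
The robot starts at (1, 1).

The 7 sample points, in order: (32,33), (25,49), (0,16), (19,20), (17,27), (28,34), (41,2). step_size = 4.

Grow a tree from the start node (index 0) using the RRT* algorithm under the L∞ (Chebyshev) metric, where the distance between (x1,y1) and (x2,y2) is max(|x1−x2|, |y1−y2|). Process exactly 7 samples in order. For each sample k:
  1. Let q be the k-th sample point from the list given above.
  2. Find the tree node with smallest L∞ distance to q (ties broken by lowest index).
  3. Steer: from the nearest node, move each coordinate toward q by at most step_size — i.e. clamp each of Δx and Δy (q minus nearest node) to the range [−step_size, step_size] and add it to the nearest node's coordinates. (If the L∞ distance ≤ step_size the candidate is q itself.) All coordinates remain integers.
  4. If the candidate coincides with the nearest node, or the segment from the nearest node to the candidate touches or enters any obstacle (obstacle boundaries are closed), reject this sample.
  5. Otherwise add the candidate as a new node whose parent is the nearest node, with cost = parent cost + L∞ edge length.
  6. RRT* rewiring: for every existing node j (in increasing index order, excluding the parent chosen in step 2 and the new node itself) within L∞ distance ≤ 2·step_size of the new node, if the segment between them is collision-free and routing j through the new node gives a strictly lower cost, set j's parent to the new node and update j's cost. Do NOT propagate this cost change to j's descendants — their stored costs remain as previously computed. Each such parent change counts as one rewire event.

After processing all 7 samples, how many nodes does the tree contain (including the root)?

1. q=(32,33) nearest=0 d=32 new=(5,5) → add node 1 parent=0 cost=4
2. q=(25,49) nearest=1 d=44 new=(9,9) → add node 2 parent=1 cost=8
3. q=(0,16) nearest=2 d=9 new=(5,13) → add node 3 parent=2 cost=12
4. q=(19,20) nearest=2 d=11 new=(13,13) → add node 4 parent=2 cost=12
5. q=(17,27) nearest=3 d=14 new=(9,17) → add node 5 parent=3 cost=16
6. q=(28,34) nearest=5 d=19 new=(13,21) → add node 6 parent=5 cost=20
7. q=(41,2) nearest=4 d=28 new=(17,9) → add node 7 parent=4 cost=16

Node count: 8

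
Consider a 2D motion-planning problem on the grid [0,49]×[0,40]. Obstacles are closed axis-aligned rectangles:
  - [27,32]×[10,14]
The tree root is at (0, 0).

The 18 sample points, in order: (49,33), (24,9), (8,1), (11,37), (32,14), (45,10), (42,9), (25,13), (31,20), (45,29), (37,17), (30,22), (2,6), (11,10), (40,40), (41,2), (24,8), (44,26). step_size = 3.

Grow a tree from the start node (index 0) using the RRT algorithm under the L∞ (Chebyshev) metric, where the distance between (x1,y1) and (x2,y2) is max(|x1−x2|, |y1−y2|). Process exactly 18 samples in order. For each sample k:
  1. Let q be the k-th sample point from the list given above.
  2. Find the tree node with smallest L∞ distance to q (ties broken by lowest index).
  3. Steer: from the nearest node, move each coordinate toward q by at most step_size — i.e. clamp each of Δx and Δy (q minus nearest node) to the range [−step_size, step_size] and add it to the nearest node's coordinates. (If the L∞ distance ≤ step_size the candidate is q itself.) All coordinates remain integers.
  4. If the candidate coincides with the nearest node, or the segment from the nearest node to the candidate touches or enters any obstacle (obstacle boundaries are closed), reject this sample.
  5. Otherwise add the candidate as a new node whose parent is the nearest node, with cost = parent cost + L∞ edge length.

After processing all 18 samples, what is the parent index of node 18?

1. q=(49,33) nearest=0 d=49 new=(3,3) → add node 1 parent=0 cost=3
2. q=(24,9) nearest=1 d=21 new=(6,6) → add node 2 parent=1 cost=6
3. q=(8,1) nearest=1 d=5 new=(6,1) → add node 3 parent=1 cost=6
4. q=(11,37) nearest=2 d=31 new=(9,9) → add node 4 parent=2 cost=9
5. q=(32,14) nearest=4 d=23 new=(12,12) → add node 5 parent=4 cost=12
6. q=(45,10) nearest=5 d=33 new=(15,10) → add node 6 parent=5 cost=15
7. q=(42,9) nearest=6 d=27 new=(18,9) → add node 7 parent=6 cost=18
8. q=(25,13) nearest=7 d=7 new=(21,12) → add node 8 parent=7 cost=21
9. q=(31,20) nearest=8 d=10 new=(24,15) → add node 9 parent=8 cost=24
10. q=(45,29) nearest=9 d=21 new=(27,18) → add node 10 parent=9 cost=27
11. q=(37,17) nearest=10 d=10 new=(30,17) → add node 11 parent=10 cost=30
12. q=(30,22) nearest=10 d=4 new=(30,21) → add node 12 parent=10 cost=30
13. q=(2,6) nearest=1 d=3 new=(2,6) → add node 13 parent=1 cost=6
14. q=(11,10) nearest=4 d=2 new=(11,10) → add node 14 parent=4 cost=11
15. q=(40,40) nearest=12 d=19 new=(33,24) → add node 15 parent=12 cost=33
16. q=(41,2) nearest=11 d=15 new=(33,14) → add node 16 parent=11 cost=33
17. q=(24,8) nearest=8 d=4 new=(24,9) → add node 17 parent=8 cost=24
18. q=(44,26) nearest=15 d=11 new=(36,26) → add node 18 parent=15 cost=36

Parent of node 18: 15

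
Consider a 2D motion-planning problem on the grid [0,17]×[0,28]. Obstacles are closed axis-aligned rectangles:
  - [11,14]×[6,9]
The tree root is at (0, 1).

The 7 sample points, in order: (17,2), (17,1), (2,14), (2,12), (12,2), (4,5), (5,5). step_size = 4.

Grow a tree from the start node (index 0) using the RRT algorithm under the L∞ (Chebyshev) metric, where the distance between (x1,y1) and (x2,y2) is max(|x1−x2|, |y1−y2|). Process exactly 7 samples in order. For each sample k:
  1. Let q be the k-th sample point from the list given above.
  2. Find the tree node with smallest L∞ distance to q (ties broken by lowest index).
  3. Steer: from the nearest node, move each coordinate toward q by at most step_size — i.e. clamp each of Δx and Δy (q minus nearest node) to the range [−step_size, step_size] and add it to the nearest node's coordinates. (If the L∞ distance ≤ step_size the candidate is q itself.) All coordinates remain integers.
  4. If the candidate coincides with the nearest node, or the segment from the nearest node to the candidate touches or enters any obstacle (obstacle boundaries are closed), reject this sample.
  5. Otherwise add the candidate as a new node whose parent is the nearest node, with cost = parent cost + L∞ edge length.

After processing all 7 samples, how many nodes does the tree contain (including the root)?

Node count: 8

1. q=(17,2) nearest=0 d=17 new=(4,2) → add node 1 parent=0 cost=4
2. q=(17,1) nearest=1 d=13 new=(8,1) → add node 2 parent=1 cost=8
3. q=(2,14) nearest=1 d=12 new=(2,6) → add node 3 parent=1 cost=8
4. q=(2,12) nearest=3 d=6 new=(2,10) → add node 4 parent=3 cost=12
5. q=(12,2) nearest=2 d=4 new=(12,2) → add node 5 parent=2 cost=12
6. q=(4,5) nearest=3 d=2 new=(4,5) → add node 6 parent=3 cost=10
7. q=(5,5) nearest=6 d=1 new=(5,5) → add node 7 parent=6 cost=11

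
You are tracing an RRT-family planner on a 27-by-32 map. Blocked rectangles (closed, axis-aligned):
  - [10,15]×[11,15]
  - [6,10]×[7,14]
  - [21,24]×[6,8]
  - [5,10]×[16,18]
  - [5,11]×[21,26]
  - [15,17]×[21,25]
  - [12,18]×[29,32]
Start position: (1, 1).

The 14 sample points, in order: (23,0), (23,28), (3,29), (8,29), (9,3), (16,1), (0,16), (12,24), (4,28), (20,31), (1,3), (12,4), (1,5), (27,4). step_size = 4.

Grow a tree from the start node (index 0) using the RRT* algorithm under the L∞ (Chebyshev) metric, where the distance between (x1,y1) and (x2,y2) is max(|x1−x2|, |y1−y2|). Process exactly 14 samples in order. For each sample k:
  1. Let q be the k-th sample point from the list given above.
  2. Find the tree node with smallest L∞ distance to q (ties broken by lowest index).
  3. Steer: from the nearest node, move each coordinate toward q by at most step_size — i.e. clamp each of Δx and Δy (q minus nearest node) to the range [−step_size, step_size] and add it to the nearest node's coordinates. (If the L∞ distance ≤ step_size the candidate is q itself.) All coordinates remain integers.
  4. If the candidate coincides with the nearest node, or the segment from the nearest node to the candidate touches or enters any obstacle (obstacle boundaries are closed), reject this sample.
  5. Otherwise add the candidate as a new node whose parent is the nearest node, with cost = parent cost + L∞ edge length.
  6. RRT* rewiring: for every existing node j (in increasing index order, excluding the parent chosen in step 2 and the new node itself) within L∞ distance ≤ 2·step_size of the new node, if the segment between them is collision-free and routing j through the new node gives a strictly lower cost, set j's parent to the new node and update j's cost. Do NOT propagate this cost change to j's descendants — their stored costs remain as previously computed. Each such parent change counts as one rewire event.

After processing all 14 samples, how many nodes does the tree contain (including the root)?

Node count: 13

1. q=(23,0) nearest=0 d=22 new=(5,0) → add node 1 parent=0 cost=4
2. q=(23,28) nearest=0 d=27 new=(5,5) → add node 2 parent=0 cost=4
3. q=(3,29) nearest=2 d=24 new=(3,9) → add node 3 parent=2 cost=8
4. q=(8,29) nearest=3 d=20 new=(7,13) → blocked by [6,10]×[7,14], reject
5. q=(9,3) nearest=1 d=4 new=(9,3) → add node 4 parent=1 cost=8
6. q=(16,1) nearest=4 d=7 new=(13,1) → add node 5 parent=4 cost=12
7. q=(0,16) nearest=3 d=7 new=(0,13) → add node 6 parent=3 cost=12
8. q=(12,24) nearest=6 d=12 new=(4,17) → add node 7 parent=6 cost=16
9. q=(4,28) nearest=7 d=11 new=(4,21) → add node 8 parent=7 cost=20
10. q=(20,31) nearest=7 d=16 new=(8,21) → blocked by [5,10]×[16,18], reject
11. q=(1,3) nearest=0 d=2 new=(1,3) → add node 9 parent=0 cost=2
12. q=(12,4) nearest=4 d=3 new=(12,4) → add node 10 parent=4 cost=11
13. q=(1,5) nearest=9 d=2 new=(1,5) → add node 11 parent=9 cost=4
14. q=(27,4) nearest=5 d=14 new=(17,4) → add node 12 parent=5 cost=16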